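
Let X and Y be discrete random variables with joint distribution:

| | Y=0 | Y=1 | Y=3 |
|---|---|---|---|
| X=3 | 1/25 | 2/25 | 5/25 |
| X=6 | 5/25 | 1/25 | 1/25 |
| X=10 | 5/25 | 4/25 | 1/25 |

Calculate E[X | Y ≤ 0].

83/11

P(Y ≤ 0) = 11/25.
Σ X·P over the event = 3·(1/25) + 6·(5/25) + 10·(5/25) = 83/25.
E[X | Y ≤ 0] = (83/25) / (11/25) = 83/11.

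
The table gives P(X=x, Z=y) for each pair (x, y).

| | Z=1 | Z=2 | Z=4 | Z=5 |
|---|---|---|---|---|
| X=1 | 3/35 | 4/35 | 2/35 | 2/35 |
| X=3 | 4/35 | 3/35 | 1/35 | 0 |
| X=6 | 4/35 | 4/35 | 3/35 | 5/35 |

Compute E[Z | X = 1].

P(X = 1) = 11/35.
Σ Z·P over the event = 1·(3/35) + 2·(4/35) + 4·(2/35) + 5·(2/35) = 29/35.
E[Z | X = 1] = (29/35) / (11/35) = 29/11.

29/11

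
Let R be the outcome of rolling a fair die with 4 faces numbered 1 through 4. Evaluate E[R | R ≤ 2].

Given R ≤ 2, R is equally likely to be any of {1, 2}.
E[R | R ≤ 2] = (1 + 2) / 2 = 3/2.

3/2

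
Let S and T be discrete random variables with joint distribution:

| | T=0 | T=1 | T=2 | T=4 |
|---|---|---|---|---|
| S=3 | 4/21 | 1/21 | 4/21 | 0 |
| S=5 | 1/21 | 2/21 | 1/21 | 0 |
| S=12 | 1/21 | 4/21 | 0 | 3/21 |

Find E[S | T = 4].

P(T = 4) = 1/7.
Σ S·P over the event = 12·(3/21) = 12/7.
E[S | T = 4] = (12/7) / (1/7) = 12.

12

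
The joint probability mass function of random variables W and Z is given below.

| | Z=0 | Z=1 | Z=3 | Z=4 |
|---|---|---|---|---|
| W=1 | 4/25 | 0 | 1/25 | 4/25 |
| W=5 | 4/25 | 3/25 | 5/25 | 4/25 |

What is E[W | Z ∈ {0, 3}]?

25/7

P(Z ∈ {0, 3}) = 14/25.
Σ W·P over the event = 1·(4/25) + 1·(1/25) + 5·(4/25) + 5·(5/25) = 2.
E[W | Z ∈ {0, 3}] = (2) / (14/25) = 25/7.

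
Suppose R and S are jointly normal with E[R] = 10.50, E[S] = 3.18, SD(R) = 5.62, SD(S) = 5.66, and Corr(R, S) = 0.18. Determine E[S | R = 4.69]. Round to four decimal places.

2.1268

E[S | R=x] = μ_S + ρ(σ_S/σ_R)(x − μ_R) for jointly normal variables.
E[S | R=4.69] = 3.18 + (0.18)·(5.66/5.62)·(4.69 − (10.50)) = 3.18 + (0.18128)·(-5.81) = 2.1268.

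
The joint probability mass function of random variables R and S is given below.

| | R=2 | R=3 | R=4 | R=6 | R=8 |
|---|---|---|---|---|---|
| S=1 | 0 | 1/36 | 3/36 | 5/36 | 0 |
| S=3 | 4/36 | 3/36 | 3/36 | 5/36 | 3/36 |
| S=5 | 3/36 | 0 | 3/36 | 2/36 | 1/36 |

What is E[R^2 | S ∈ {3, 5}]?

659/27

P(S ∈ {3, 5}) = 3/4.
Summing R^2·P(R=x,S=y) over the conditioning event gives 659/36.
E[R^2 | S ∈ {3, 5}] = (659/36) / (3/4) = 659/27.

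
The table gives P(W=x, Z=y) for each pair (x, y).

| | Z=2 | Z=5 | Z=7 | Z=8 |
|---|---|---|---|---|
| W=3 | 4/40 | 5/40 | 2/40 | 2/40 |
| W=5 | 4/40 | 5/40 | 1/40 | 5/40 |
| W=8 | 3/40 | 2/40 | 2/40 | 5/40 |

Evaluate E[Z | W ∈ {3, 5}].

P(W ∈ {3, 5}) = 7/10.
Σ Z·P over the event = 2·(4/40) + 5·(5/40) + 7·(2/40) + 8·(2/40) + 2·(4/40) + 5·(5/40) + 7·(1/40) + 8·(5/40) = 143/40.
E[Z | W ∈ {3, 5}] = (143/40) / (7/10) = 143/28.

143/28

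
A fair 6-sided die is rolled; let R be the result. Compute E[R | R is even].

4

Given R is even, R is equally likely to be any of {2, 4, 6}.
E[R | R is even] = (2 + 4 + 6) / 3 = 4.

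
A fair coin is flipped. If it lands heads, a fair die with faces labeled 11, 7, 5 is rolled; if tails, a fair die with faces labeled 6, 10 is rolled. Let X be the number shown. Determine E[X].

E[X | heads] = (11+7+5)/3 = 23/3.
E[X | tails] = (6+10)/2 = 8.
By the law of total expectation,
E[X] = (1/2)·(23/3) + (1/2)·(8) = 47/6.

47/6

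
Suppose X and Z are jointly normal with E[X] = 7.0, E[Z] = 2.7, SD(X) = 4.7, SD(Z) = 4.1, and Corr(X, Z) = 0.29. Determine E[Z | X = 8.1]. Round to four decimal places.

2.9783

The regression of Z on X has slope ρ·σ_Z/σ_X and passes through (μ_X, μ_Z).
E[Z | X=8.1] = 2.7 + (0.29)·(4.1/4.7)·(8.1 − (7.0)) = 2.7 + (0.25298)·(1.1) = 2.9783.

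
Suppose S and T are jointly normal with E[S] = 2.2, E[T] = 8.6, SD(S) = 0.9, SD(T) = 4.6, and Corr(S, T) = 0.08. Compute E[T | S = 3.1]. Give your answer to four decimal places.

For a bivariate normal, E[T | S=x] = μ_T + ρ·(σ_T/σ_S)·(x − μ_S).
E[T | S=3.1] = 8.6 + (0.08)·(4.6/0.9)·(3.1 − (2.2)) = 8.6 + (0.40889)·(0.9) = 8.9680.

8.9680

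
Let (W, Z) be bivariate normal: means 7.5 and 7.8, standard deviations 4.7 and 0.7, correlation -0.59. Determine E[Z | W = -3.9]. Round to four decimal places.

The regression of Z on W has slope ρ·σ_Z/σ_W and passes through (μ_W, μ_Z).
E[Z | W=-3.9] = 7.8 + (-0.59)·(0.7/4.7)·(-3.9 − (7.5)) = 7.8 + (-0.087872)·(-11.4) = 8.8017.

8.8017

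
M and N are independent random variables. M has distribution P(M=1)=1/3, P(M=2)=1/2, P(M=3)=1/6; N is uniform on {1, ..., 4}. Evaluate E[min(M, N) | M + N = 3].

1

P(M + N = 3) = 5/24.
Summing min(M,N)·P(x,y) over outcomes with M + N = 3 gives 5/24.
E[min(M, N) | M + N = 3] = (5/24) / (5/24) = 1.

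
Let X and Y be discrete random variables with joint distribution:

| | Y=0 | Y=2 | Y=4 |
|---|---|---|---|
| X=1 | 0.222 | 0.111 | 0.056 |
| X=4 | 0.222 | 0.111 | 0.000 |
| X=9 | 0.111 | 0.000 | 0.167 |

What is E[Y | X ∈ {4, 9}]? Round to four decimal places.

P(X ∈ {4, 9}) = 0.611.
Σ Y·P over the event = 0·(0.222) + 2·(0.111) + 0·(0.111) + 4·(0.167) = 0.890.
E[Y | X ∈ {4, 9}] = (0.890) / (0.611) = 1.4566.

1.4566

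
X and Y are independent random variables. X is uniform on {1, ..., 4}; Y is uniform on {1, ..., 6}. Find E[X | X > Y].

10/3

Outcomes with X > Y: (2,1), (3,1), (3,2), (4,1), (4,2), (4,3), each with probability 1/24.
E[X | X > Y] = (2 + 3 + 3 + 4 + 4 + 4) / 6 = 10/3.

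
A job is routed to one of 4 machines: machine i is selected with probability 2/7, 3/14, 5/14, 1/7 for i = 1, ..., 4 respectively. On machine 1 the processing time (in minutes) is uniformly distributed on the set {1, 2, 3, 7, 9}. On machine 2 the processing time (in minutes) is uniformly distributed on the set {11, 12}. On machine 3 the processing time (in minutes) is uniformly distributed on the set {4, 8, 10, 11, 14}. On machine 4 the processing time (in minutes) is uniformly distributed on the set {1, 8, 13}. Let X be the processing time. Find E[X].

E[X | machine 1] = (1+2+3+7+9)/5 = 22/5.
E[X | machine 2] = (11+12)/2 = 23/2.
E[X | machine 3] = (4+8+10+11+14)/5 = 47/5.
E[X | machine 4] = (1+8+13)/3 = 22/3.
By the law of total expectation,
E[X] = (2/7)·(22/5) + (3/14)·(23/2) + (5/14)·(47/5) + (1/7)·(22/3) = 3413/420.

3413/420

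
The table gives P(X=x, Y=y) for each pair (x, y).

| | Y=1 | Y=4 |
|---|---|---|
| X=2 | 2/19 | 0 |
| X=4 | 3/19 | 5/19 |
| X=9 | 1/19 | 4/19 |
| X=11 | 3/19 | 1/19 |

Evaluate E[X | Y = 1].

58/9

P(Y = 1) = 9/19.
Summing X·P(X=x,Y=y) over the conditioning event gives 58/19.
E[X | Y = 1] = (58/19) / (9/19) = 58/9.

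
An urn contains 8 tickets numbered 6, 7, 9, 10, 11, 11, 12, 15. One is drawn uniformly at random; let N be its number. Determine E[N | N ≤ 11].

P(N ≤ 11) = 3/4.
Σ over the event: 6·1/8 + 7·1/8 + 9·1/8 + 10·1/8 + 11·1/4 = 27/4.
E[N | N ≤ 11] = (27/4) / (3/4) = 9.

9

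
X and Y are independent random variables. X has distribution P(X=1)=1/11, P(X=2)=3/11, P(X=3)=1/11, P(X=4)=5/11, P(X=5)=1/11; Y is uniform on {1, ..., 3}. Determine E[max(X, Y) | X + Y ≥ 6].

29/7

P(X + Y ≥ 6) = 14/33.
Summing max(X,Y)·P(x,y) over outcomes with X + Y ≥ 6 gives 58/33.
E[max(X, Y) | X + Y ≥ 6] = (58/33) / (14/33) = 29/7.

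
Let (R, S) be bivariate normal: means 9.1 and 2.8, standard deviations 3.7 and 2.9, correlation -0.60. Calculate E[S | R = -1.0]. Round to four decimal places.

For a bivariate normal, E[S | R=x] = μ_S + ρ·(σ_S/σ_R)·(x − μ_R).
E[S | R=-1.0] = 2.8 + (-0.60)·(2.9/3.7)·(-1.0 − (9.1)) = 2.8 + (-0.47027)·(-10.1) = 7.5497.

7.5497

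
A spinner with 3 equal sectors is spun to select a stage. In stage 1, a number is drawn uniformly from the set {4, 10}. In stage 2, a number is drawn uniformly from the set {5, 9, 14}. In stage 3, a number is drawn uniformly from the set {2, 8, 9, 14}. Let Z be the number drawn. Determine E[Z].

295/36

E[Z | stage 1] = (4+10)/2 = 7.
E[Z | stage 2] = (5+9+14)/3 = 28/3.
E[Z | stage 3] = (2+8+9+14)/4 = 33/4.
E[Z] = (1/3)·(7) + (1/3)·(28/3) + (1/3)·(33/4) = 295/36.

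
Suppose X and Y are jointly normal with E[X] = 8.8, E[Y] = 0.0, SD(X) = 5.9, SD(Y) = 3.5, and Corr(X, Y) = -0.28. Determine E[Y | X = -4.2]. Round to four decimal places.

The regression of Y on X has slope ρ·σ_Y/σ_X and passes through (μ_X, μ_Y).
E[Y | X=-4.2] = 0.0 + (-0.28)·(3.5/5.9)·(-4.2 − (8.8)) = 0.0 + (-0.1661)·(-13) = 2.1593.

2.1593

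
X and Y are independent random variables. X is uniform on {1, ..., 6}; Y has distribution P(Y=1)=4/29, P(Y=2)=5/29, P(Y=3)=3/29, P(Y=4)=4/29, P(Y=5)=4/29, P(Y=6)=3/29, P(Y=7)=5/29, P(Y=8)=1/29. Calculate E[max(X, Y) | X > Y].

283/61

P(X > Y) = 61/174.
Summing max(X,Y)·P(x,y) over outcomes with X > Y gives 283/174.
E[max(X, Y) | X > Y] = (283/174) / (61/174) = 283/61.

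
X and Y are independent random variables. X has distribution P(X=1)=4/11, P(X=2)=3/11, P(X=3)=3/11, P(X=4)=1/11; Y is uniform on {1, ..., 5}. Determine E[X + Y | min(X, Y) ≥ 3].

29/4

P(min(X, Y) ≥ 3) = 12/55.
Summing (X+Y)·P(x,y) over outcomes with min(X, Y) ≥ 3 gives 87/55.
E[X + Y | min(X, Y) ≥ 3] = (87/55) / (12/55) = 29/4.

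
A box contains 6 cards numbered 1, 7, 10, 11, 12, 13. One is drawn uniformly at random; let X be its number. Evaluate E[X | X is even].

P(X is even) = 1/3.
Σ over the event: 10·1/6 + 12·1/6 = 11/3.
E[X | X is even] = (11/3) / (1/3) = 11.

11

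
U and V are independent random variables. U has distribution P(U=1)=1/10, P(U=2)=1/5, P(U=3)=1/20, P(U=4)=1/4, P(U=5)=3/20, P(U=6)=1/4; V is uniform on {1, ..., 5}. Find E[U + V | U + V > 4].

128/17

P(U + V > 4) = 17/20.
Summing (U+V)·P(x,y) over outcomes with U + V > 4 gives 32/5.
E[U + V | U + V > 4] = (32/5) / (17/20) = 128/17.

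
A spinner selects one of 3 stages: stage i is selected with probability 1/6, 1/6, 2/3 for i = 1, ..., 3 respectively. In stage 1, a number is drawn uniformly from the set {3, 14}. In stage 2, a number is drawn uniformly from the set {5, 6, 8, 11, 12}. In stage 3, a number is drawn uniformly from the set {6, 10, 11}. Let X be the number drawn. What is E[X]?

E[X | stage 1] = (3+14)/2 = 17/2.
E[X | stage 2] = (5+6+8+11+12)/5 = 42/5.
E[X | stage 3] = (6+10+11)/3 = 9.
E[X] = (1/6)·(17/2) + (1/6)·(42/5) + (2/3)·(9) = 529/60.

529/60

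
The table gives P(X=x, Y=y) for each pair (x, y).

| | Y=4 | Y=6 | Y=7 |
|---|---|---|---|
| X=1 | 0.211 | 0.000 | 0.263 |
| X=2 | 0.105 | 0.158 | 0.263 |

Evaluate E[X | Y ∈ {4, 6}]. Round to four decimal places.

P(Y ∈ {4, 6}) = 0.474.
Σ X·P over the event = 1·(0.211) + 2·(0.105) + 2·(0.158) = 0.737.
E[X | Y ∈ {4, 6}] = (0.737) / (0.474) = 1.5549.

1.5549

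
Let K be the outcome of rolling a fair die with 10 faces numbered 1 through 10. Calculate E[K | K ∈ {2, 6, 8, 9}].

P(K ∈ {2, 6, 8, 9}) = 2/5.
Σ over the event: 2·1/10 + 6·1/10 + 8·1/10 + 9·1/10 = 5/2.
E[K | K ∈ {2, 6, 8, 9}] = (5/2) / (2/5) = 25/4.

25/4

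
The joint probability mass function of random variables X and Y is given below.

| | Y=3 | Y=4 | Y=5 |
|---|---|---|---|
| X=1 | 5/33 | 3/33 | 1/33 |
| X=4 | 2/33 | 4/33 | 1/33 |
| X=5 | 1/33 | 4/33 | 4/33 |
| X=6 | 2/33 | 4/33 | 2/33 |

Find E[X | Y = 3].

3

P(Y = 3) = 10/33.
Summing X·P(X=x,Y=y) over the conditioning event gives 10/11.
E[X | Y = 3] = (10/11) / (10/33) = 3.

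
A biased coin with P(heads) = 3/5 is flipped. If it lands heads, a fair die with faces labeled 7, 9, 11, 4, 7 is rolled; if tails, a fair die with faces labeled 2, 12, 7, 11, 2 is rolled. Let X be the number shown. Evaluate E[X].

E[X | heads] = (7+9+11+4+7)/5 = 38/5.
E[X | tails] = (2+12+7+11+2)/5 = 34/5.
By the law of total expectation,
E[X] = (3/5)·(38/5) + (2/5)·(34/5) = 182/25.

182/25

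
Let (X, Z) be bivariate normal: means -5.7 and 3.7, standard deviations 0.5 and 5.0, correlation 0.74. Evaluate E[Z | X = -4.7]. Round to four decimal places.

For a bivariate normal, E[Z | X=x] = μ_Z + ρ·(σ_Z/σ_X)·(x − μ_X).
E[Z | X=-4.7] = 3.7 + (0.74)·(5.0/0.5)·(-4.7 − (-5.7)) = 3.7 + (7.4)·(1) = 11.1000.

11.1000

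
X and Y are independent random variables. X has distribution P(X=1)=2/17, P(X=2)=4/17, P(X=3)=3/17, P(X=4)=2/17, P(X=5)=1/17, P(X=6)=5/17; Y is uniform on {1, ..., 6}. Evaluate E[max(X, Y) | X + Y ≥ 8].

P(X + Y ≥ 8) = 15/34.
Summing max(X,Y)·P(x,y) over outcomes with X + Y ≥ 8 gives 43/17.
E[max(X, Y) | X + Y ≥ 8] = (43/17) / (15/34) = 86/15.

86/15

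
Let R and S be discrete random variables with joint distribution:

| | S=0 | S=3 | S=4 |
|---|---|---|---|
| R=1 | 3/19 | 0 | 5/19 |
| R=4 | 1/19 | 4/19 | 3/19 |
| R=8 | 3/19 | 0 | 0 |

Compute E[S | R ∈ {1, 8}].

P(R ∈ {1, 8}) = 11/19.
Σ S·P over the event = 0·(3/19) + 4·(5/19) + 0·(3/19) = 20/19.
E[S | R ∈ {1, 8}] = (20/19) / (11/19) = 20/11.

20/11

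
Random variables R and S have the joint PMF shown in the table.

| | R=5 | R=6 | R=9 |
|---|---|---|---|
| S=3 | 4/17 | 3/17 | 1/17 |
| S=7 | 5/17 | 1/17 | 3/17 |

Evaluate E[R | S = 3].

P(S = 3) = 8/17.
Σ R·P over the event = 5·(4/17) + 6·(3/17) + 9·(1/17) = 47/17.
E[R | S = 3] = (47/17) / (8/17) = 47/8.

47/8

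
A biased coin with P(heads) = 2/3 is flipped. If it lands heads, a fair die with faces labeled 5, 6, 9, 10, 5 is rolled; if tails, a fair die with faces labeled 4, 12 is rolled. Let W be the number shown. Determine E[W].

E[W | heads] = (5+6+9+10+5)/5 = 7.
E[W | tails] = (4+12)/2 = 8.
E[W] = (2/3)·(7) + (1/3)·(8) = 22/3.

22/3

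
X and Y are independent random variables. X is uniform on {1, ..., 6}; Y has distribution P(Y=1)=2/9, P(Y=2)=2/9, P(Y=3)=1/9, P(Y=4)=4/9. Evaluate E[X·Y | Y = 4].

14

P(Y = 4) = 4/9.
Summing XY·P(x,y) over outcomes with Y = 4 gives 56/9.
E[X·Y | Y = 4] = (56/9) / (4/9) = 14.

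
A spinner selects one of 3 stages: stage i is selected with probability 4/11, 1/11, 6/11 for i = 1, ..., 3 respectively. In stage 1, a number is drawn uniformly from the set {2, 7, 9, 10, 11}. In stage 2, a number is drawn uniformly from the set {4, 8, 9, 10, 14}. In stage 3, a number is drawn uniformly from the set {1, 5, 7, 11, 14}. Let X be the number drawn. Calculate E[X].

39/5

E[X | stage 1] = (2+7+9+10+11)/5 = 39/5.
E[X | stage 2] = (4+8+9+10+14)/5 = 9.
E[X | stage 3] = (1+5+7+11+14)/5 = 38/5.
By the law of total expectation,
E[X] = (4/11)·(39/5) + (1/11)·(9) + (6/11)·(38/5) = 39/5.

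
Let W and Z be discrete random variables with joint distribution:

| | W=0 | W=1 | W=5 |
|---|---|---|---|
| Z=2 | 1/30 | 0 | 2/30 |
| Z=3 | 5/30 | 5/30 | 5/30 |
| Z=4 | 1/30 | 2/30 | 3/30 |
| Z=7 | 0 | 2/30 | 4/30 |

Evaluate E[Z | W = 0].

P(W = 0) = 7/30.
Σ Z·P over the event = 2·(1/30) + 3·(5/30) + 4·(1/30) = 7/10.
E[Z | W = 0] = (7/10) / (7/30) = 3.

3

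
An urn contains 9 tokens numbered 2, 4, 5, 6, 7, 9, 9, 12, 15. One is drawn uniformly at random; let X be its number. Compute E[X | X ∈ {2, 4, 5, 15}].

13/2

P(X ∈ {2, 4, 5, 15}) = 4/9.
Σ over the event: 2·1/9 + 4·1/9 + 5·1/9 + 15·1/9 = 26/9.
E[X | X ∈ {2, 4, 5, 15}] = (26/9) / (4/9) = 13/2.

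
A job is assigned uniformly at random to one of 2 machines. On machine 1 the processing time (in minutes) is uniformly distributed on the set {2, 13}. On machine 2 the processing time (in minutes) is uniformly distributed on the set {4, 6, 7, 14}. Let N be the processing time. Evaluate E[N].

61/8

E[N | machine 1] = (2+13)/2 = 15/2.
E[N | machine 2] = (4+6+7+14)/4 = 31/4.
E[N] = (1/2)·(15/2) + (1/2)·(31/4) = 61/8.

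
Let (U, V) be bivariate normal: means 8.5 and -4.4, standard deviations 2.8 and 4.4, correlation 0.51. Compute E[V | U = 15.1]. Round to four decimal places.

For a bivariate normal, E[V | U=x] = μ_V + ρ·(σ_V/σ_U)·(x − μ_U).
E[V | U=15.1] = -4.4 + (0.51)·(4.4/2.8)·(15.1 − (8.5)) = -4.4 + (0.80143)·(6.6) = 0.8894.

0.8894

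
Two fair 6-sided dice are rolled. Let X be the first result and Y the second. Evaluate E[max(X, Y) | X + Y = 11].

Outcomes with X + Y = 11: (5,6), (6,5), each with probability 1/36.
E[max(X, Y) | X + Y = 11] = (6 + 6) / 2 = 6.

6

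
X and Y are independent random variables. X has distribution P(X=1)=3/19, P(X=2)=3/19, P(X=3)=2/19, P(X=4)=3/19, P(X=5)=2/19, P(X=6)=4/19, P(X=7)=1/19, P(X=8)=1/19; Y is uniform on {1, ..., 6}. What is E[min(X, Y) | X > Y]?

149/56

P(X > Y) = 28/57.
Summing min(X,Y)·P(x,y) over outcomes with X > Y gives 149/114.
E[min(X, Y) | X > Y] = (149/114) / (28/57) = 149/56.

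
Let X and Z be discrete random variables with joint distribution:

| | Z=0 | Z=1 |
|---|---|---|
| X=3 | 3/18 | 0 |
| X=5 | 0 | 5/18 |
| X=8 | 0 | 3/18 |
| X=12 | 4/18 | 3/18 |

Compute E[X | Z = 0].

P(Z = 0) = 7/18.
Σ X·P over the event = 3·(3/18) + 12·(4/18) = 19/6.
E[X | Z = 0] = (19/6) / (7/18) = 57/7.

57/7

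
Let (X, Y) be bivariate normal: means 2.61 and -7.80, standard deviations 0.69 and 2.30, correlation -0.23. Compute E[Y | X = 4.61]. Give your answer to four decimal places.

E[Y | X=x] = μ_Y + ρ(σ_Y/σ_X)(x − μ_X) for jointly normal variables.
E[Y | X=4.61] = -7.80 + (-0.23)·(2.30/0.69)·(4.61 − (2.61)) = -7.80 + (-0.76667)·(2) = -9.3333.

-9.3333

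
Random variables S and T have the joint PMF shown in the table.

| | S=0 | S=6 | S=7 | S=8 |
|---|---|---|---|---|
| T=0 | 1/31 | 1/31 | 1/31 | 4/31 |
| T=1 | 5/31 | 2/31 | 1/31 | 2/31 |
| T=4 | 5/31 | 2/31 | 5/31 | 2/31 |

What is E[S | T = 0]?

P(T = 0) = 7/31.
Summing S·P(S=x,T=y) over the conditioning event gives 45/31.
E[S | T = 0] = (45/31) / (7/31) = 45/7.

45/7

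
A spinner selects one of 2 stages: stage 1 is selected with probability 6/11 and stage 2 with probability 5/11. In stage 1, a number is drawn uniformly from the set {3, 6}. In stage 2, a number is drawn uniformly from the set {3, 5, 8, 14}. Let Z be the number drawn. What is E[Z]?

E[Z | stage 1] = (3+6)/2 = 9/2.
E[Z | stage 2] = (3+5+8+14)/4 = 15/2.
By the law of total expectation,
E[Z] = (6/11)·(9/2) + (5/11)·(15/2) = 129/22.

129/22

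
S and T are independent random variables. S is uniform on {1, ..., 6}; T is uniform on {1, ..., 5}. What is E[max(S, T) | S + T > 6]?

P(S + T > 6) = 1/2.
Summing max(S,T)·P(x,y) over outcomes with S + T > 6 gives 77/30.
E[max(S, T) | S + T > 6] = (77/30) / (1/2) = 77/15.

77/15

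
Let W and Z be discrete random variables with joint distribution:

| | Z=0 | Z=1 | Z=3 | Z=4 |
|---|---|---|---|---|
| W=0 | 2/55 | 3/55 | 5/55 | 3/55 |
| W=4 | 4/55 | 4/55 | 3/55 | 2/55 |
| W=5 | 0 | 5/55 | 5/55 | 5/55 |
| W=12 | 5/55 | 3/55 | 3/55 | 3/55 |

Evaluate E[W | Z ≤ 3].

113/21

P(Z ≤ 3) = 42/55.
Summing W·P(W=x,Z=y) over the conditioning event gives 226/55.
E[W | Z ≤ 3] = (226/55) / (42/55) = 113/21.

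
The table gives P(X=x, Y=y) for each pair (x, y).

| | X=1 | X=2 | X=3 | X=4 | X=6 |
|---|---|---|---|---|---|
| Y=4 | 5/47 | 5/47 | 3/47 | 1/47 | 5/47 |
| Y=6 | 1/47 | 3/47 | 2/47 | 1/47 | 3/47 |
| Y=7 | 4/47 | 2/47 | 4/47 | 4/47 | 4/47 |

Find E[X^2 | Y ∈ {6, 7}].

P(Y ∈ {6, 7}) = 28/47.
Summing X^2·P(X=x,Y=y) over the conditioning event gives 411/47.
E[X^2 | Y ∈ {6, 7}] = (411/47) / (28/47) = 411/28.

411/28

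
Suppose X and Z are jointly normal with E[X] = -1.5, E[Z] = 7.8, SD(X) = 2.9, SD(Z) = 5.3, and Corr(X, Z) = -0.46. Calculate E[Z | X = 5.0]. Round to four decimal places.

E[Z | X=x] = μ_Z + ρ(σ_Z/σ_X)(x − μ_X) for jointly normal variables.
E[Z | X=5.0] = 7.8 + (-0.46)·(5.3/2.9)·(5.0 − (-1.5)) = 7.8 + (-0.84069)·(6.5) = 2.3355.

2.3355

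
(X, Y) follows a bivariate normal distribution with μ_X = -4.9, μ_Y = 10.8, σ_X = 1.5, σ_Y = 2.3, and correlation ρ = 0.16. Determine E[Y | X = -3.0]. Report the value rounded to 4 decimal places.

The regression of Y on X has slope ρ·σ_Y/σ_X and passes through (μ_X, μ_Y).
E[Y | X=-3.0] = 10.8 + (0.16)·(2.3/1.5)·(-3.0 − (-4.9)) = 10.8 + (0.24533)·(1.9) = 11.2661.

11.2661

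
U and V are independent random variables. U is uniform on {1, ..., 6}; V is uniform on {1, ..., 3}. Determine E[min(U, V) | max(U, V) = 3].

Outcomes with max(U, V) = 3: (1,3), (2,3), (3,1), (3,2), (3,3), each with probability 1/18.
E[min(U, V) | max(U, V) = 3] = (1 + 2 + 1 + 2 + 3) / 5 = 9/5.

9/5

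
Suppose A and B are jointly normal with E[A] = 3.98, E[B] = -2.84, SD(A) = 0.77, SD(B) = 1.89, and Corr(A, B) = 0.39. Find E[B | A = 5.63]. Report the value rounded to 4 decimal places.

For a bivariate normal, E[B | A=x] = μ_B + ρ·(σ_B/σ_A)·(x − μ_A).
E[B | A=5.63] = -2.84 + (0.39)·(1.89/0.77)·(5.63 − (3.98)) = -2.84 + (0.95727)·(1.65) = -1.2605.

-1.2605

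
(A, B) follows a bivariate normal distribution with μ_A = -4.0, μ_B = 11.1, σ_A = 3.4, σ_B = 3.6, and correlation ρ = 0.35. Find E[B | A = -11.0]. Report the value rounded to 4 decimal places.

8.5059

For a bivariate normal, E[B | A=x] = μ_B + ρ·(σ_B/σ_A)·(x − μ_A).
E[B | A=-11.0] = 11.1 + (0.35)·(3.6/3.4)·(-11.0 − (-4.0)) = 11.1 + (0.37059)·(-7) = 8.5059.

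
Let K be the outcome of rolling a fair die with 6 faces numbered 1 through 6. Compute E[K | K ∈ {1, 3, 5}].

P(K ∈ {1, 3, 5}) = 1/2.
Σ over the event: 1·1/6 + 3·1/6 + 5·1/6 = 3/2.
E[K | K ∈ {1, 3, 5}] = (3/2) / (1/2) = 3.

3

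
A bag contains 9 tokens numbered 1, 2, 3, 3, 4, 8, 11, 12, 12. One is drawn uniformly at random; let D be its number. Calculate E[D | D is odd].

9/2

P(D is odd) = 4/9.
Σ over the event: 1·1/9 + 3·2/9 + 11·1/9 = 2.
E[D | D is odd] = (2) / (4/9) = 9/2.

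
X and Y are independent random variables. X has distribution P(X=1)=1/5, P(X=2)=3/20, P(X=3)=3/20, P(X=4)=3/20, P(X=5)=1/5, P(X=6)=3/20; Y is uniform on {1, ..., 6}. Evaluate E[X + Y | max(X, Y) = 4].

137/22

P(max(X, Y) = 4) = 11/60.
Summing (X+Y)·P(x,y) over outcomes with max(X, Y) = 4 gives 137/120.
E[X + Y | max(X, Y) = 4] = (137/120) / (11/60) = 137/22.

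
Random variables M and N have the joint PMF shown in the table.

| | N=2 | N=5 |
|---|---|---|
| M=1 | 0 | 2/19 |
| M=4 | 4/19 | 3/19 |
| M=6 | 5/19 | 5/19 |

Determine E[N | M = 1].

5

P(M = 1) = 2/19.
Σ N·P over the event = 5·(2/19) = 10/19.
E[N | M = 1] = (10/19) / (2/19) = 5.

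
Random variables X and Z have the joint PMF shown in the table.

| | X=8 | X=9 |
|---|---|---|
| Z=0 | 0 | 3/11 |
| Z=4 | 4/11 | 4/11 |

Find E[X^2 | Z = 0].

81

P(Z = 0) = 3/11.
Σ X^2·P over the event = 81·(3/11) = 243/11.
E[X^2 | Z = 0] = (243/11) / (3/11) = 81.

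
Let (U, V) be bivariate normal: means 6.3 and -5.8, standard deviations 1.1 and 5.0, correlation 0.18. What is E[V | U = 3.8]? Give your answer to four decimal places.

-7.8455

E[V | U=x] = μ_V + ρ(σ_V/σ_U)(x − μ_U) for jointly normal variables.
E[V | U=3.8] = -5.8 + (0.18)·(5.0/1.1)·(3.8 − (6.3)) = -5.8 + (0.81818)·(-2.5) = -7.8455.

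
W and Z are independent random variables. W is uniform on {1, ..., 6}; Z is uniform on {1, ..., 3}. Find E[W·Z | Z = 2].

7

Outcomes with Z = 2: (1,2), (2,2), (3,2), (4,2), (5,2), (6,2), each with probability 1/18.
E[W·Z | Z = 2] = (2 + 4 + 6 + 8 + 10 + 12) / 6 = 7.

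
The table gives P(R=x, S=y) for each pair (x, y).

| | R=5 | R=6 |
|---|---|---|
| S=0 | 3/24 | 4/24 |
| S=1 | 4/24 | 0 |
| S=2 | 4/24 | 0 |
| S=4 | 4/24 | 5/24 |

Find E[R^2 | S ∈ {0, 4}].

499/16

P(S ∈ {0, 4}) = 2/3.
Σ R^2·P over the event = 25·(3/24) + 25·(4/24) + 36·(4/24) + 36·(5/24) = 499/24.
E[R^2 | S ∈ {0, 4}] = (499/24) / (2/3) = 499/16.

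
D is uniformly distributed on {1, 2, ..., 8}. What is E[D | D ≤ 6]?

Given D ≤ 6, D is equally likely to be any of {1, 2, 3, 4, 5, 6}.
E[D | D ≤ 6] = (1 + 2 + 3 + 4 + 5 + 6) / 6 = 7/2.

7/2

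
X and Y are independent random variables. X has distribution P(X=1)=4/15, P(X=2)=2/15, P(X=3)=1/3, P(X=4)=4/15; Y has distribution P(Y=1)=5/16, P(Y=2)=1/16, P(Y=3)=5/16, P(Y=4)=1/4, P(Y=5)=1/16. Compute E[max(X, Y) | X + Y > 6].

P(X + Y > 6) = 67/240.
Summing max(X,Y)·P(x,y) over outcomes with X + Y > 6 gives 93/80.
E[max(X, Y) | X + Y > 6] = (93/80) / (67/240) = 279/67.

279/67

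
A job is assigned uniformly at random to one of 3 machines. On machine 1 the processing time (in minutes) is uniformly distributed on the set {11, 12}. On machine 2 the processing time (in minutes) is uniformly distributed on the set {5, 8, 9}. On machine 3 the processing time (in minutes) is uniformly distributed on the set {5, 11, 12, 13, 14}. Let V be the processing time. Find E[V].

E[V | machine 1] = (11+12)/2 = 23/2.
E[V | machine 2] = (5+8+9)/3 = 22/3.
E[V | machine 3] = (5+11+12+13+14)/5 = 11.
E[V] = (1/3)·(23/2) + (1/3)·(22/3) + (1/3)·(11) = 179/18.

179/18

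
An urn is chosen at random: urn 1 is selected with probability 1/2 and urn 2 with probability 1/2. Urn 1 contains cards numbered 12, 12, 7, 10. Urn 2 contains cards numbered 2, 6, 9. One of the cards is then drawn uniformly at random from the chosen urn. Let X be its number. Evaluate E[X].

E[X | urn 1] = (12+12+7+10)/4 = 41/4.
E[X | urn 2] = (2+6+9)/3 = 17/3.
By the law of total expectation,
E[X] = (1/2)·(41/4) + (1/2)·(17/3) = 191/24.

191/24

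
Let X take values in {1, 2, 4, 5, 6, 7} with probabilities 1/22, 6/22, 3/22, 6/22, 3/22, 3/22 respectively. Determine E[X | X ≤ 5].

55/16

P(X ≤ 5) = 8/11.
Σ over the event: 1·1/22 + 2·3/11 + 4·3/22 + 5·3/11 = 5/2.
E[X | X ≤ 5] = (5/2) / (8/11) = 55/16.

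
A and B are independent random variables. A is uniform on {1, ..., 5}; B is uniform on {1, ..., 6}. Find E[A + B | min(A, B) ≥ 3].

P(min(A, B) ≥ 3) = 2/5.
Summing (A+B)·P(x,y) over outcomes with min(A, B) ≥ 3 gives 17/5.
E[A + B | min(A, B) ≥ 3] = (17/5) / (2/5) = 17/2.

17/2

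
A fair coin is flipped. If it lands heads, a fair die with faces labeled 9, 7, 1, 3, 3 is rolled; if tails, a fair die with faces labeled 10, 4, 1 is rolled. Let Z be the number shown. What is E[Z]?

E[Z | heads] = (9+7+1+3+3)/5 = 23/5.
E[Z | tails] = (10+4+1)/3 = 5.
E[Z] = (1/2)·(23/5) + (1/2)·(5) = 24/5.

24/5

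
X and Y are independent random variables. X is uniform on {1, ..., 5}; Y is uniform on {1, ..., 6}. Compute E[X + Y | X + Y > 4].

P(X + Y > 4) = 4/5.
Summing (X+Y)·P(x,y) over outcomes with X + Y > 4 gives 35/6.
E[X + Y | X + Y > 4] = (35/6) / (4/5) = 175/24.

175/24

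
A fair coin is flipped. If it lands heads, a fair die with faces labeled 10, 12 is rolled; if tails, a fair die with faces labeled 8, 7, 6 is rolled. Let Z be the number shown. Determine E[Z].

9

E[Z | heads] = (10+12)/2 = 11.
E[Z | tails] = (8+7+6)/3 = 7.
By the law of total expectation,
E[Z] = (1/2)·(11) + (1/2)·(7) = 9.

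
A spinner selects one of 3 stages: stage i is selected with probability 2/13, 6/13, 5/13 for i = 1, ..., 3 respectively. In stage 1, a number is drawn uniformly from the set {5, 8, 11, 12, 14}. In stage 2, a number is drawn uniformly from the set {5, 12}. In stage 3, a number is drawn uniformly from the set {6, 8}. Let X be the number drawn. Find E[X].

106/13

E[X | stage 1] = (5+8+11+12+14)/5 = 10.
E[X | stage 2] = (5+12)/2 = 17/2.
E[X | stage 3] = (6+8)/2 = 7.
By the law of total expectation,
E[X] = (2/13)·(10) + (6/13)·(17/2) + (5/13)·(7) = 106/13.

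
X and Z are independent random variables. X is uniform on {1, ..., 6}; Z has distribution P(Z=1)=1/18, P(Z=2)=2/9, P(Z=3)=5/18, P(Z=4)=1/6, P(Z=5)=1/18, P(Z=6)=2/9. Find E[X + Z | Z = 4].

15/2

P(Z = 4) = 1/6.
Summing (X+Z)·P(x,y) over outcomes with Z = 4 gives 5/4.
E[X + Z | Z = 4] = (5/4) / (1/6) = 15/2.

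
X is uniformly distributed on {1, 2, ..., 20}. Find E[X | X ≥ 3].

P(X ≥ 3) = 9/10.
E[X | X ≥ 3] = (207/20) / (9/10) = 23/2.

23/2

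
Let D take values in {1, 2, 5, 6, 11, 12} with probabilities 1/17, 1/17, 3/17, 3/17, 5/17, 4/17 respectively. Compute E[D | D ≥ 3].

136/15

P(D ≥ 3) = 15/17.
Σ over the event: 5·3/17 + 6·3/17 + 11·5/17 + 12·4/17 = 8.
E[D | D ≥ 3] = (8) / (15/17) = 136/15.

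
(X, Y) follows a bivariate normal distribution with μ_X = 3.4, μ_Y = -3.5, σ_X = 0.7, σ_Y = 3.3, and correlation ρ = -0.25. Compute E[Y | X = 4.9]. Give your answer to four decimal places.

-5.2679

The regression of Y on X has slope ρ·σ_Y/σ_X and passes through (μ_X, μ_Y).
E[Y | X=4.9] = -3.5 + (-0.25)·(3.3/0.7)·(4.9 − (3.4)) = -3.5 + (-1.1786)·(1.5) = -5.2679.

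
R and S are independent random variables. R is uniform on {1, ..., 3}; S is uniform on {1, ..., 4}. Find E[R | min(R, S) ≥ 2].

5/2

Outcomes with min(R, S) ≥ 2: (2,2), (2,3), (2,4), (3,2), (3,3), (3,4), each with probability 1/12.
E[R | min(R, S) ≥ 2] = (2 + 2 + 2 + 3 + 3 + 3) / 6 = 5/2.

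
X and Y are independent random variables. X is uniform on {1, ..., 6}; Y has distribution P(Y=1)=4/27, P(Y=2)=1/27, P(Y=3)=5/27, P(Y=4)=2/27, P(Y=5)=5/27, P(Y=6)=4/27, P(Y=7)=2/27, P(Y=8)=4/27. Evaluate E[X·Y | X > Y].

P(X > Y) = 8/27.
Summing XY·P(x,y) over outcomes with X > Y gives 193/54.
E[X·Y | X > Y] = (193/54) / (8/27) = 193/16.

193/16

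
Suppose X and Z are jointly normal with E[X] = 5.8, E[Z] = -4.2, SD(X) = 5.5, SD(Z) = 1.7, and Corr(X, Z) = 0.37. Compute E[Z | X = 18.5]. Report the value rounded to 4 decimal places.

E[Z | X=x] = μ_Z + ρ(σ_Z/σ_X)(x − μ_X) for jointly normal variables.
E[Z | X=18.5] = -4.2 + (0.37)·(1.7/5.5)·(18.5 − (5.8)) = -4.2 + (0.11436)·(12.7) = -2.7476.

-2.7476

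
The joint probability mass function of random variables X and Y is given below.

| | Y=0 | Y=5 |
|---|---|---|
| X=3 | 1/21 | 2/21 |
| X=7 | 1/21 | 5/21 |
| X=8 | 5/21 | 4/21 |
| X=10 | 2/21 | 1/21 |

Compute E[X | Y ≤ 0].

P(Y ≤ 0) = 3/7.
Summing X·P(X=x,Y=y) over the conditioning event gives 10/3.
E[X | Y ≤ 0] = (10/3) / (3/7) = 70/9.

70/9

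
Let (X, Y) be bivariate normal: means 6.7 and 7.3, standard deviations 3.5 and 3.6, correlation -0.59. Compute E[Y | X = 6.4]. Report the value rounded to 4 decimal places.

7.4821

E[Y | X=x] = μ_Y + ρ(σ_Y/σ_X)(x − μ_X) for jointly normal variables.
E[Y | X=6.4] = 7.3 + (-0.59)·(3.6/3.5)·(6.4 − (6.7)) = 7.3 + (-0.60686)·(-0.3) = 7.4821.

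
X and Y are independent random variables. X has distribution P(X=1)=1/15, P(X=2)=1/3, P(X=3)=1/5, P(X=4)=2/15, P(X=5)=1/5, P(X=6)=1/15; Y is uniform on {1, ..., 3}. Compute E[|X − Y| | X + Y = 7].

P(X + Y = 7) = 2/15.
Summing |X−Y|·P(x,y) over outcomes with X + Y = 7 gives 16/45.
E[|X − Y| | X + Y = 7] = (16/45) / (2/15) = 8/3.

8/3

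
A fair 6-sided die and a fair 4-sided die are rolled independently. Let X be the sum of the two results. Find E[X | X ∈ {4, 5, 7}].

60/11

P(X ∈ {4, 5, 7}) = 11/24.
Σ over the event: 4·1/8 + 5·1/6 + 7·1/6 = 5/2.
E[X | X ∈ {4, 5, 7}] = (5/2) / (11/24) = 60/11.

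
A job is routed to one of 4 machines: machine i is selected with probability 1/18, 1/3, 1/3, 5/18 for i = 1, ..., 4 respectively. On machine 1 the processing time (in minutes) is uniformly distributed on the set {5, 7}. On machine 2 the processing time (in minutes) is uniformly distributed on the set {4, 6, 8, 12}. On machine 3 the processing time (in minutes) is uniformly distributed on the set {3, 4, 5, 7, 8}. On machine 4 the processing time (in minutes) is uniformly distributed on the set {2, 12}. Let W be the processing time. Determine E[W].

296/45

E[W | machine 1] = (5+7)/2 = 6.
E[W | machine 2] = (4+6+8+12)/4 = 15/2.
E[W | machine 3] = (3+4+5+7+8)/5 = 27/5.
E[W | machine 4] = (2+12)/2 = 7.
By the law of total expectation,
E[W] = (1/18)·(6) + (1/3)·(15/2) + (1/3)·(27/5) + (5/18)·(7) = 296/45.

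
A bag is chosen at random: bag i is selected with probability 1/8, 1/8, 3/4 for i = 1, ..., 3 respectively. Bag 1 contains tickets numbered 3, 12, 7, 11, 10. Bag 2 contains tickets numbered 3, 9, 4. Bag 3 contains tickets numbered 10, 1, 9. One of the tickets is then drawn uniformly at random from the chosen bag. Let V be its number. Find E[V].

809/120

E[V | bag 1] = (3+12+7+11+10)/5 = 43/5.
E[V | bag 2] = (3+9+4)/3 = 16/3.
E[V | bag 3] = (10+1+9)/3 = 20/3.
E[V] = (1/8)·(43/5) + (1/8)·(16/3) + (3/4)·(20/3) = 809/120.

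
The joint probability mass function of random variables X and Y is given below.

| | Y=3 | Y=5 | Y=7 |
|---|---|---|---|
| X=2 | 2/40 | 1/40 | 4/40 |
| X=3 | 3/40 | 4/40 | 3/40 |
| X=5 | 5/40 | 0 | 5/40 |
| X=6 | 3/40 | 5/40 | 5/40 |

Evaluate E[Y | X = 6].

P(X = 6) = 13/40.
Σ Y·P over the event = 3·(3/40) + 5·(5/40) + 7·(5/40) = 69/40.
E[Y | X = 6] = (69/40) / (13/40) = 69/13.

69/13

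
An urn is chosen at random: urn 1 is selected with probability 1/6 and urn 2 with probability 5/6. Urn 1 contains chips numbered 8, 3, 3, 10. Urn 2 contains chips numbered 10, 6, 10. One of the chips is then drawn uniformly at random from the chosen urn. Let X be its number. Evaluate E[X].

74/9

E[X | urn 1] = (8+3+3+10)/4 = 6.
E[X | urn 2] = (10+6+10)/3 = 26/3.
By the law of total expectation,
E[X] = (1/6)·(6) + (5/6)·(26/3) = 74/9.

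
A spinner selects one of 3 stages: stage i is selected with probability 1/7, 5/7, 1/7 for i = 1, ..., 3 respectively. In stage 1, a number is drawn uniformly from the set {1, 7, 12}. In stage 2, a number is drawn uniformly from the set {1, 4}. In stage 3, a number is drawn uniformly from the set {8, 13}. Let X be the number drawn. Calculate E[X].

89/21

E[X | stage 1] = (1+7+12)/3 = 20/3.
E[X | stage 2] = (1+4)/2 = 5/2.
E[X | stage 3] = (8+13)/2 = 21/2.
E[X] = (1/7)·(20/3) + (5/7)·(5/2) + (1/7)·(21/2) = 89/21.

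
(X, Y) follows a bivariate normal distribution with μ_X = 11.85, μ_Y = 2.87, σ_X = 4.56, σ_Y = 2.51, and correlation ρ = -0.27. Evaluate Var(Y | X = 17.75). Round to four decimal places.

5.8408

The conditional variance in a bivariate normal is σ_Y²(1 − ρ²), independent of x.
Var(Y | X=17.75) = (2.51)²·(1 − (-0.27)²) = 6.3001·0.9271 = 5.8408.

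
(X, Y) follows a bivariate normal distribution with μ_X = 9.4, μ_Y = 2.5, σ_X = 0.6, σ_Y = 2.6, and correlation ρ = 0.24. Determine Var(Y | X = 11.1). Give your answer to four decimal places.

6.3706

Var(Y | X=x) = (1 − ρ²)·σ_Y².
Var(Y | X=11.1) = (2.6)²·(1 − (0.24)²) = 6.76·0.9424 = 6.3706.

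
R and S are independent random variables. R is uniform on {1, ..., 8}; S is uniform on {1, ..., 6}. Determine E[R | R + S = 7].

Outcomes with R + S = 7: (1,6), (2,5), (3,4), (4,3), (5,2), (6,1), each with probability 1/48.
E[R | R + S = 7] = (1 + 2 + 3 + 4 + 5 + 6) / 6 = 7/2.

7/2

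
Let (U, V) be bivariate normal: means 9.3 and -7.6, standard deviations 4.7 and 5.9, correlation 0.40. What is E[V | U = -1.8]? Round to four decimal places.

-13.1736

The regression of V on U has slope ρ·σ_V/σ_U and passes through (μ_U, μ_V).
E[V | U=-1.8] = -7.6 + (0.40)·(5.9/4.7)·(-1.8 − (9.3)) = -7.6 + (0.50213)·(-11.1) = -13.1736.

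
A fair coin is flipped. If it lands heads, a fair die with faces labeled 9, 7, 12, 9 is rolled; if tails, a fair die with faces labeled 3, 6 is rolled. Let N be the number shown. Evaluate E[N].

55/8

E[N | heads] = (9+7+12+9)/4 = 37/4.
E[N | tails] = (3+6)/2 = 9/2.
E[N] = (1/2)·(37/4) + (1/2)·(9/2) = 55/8.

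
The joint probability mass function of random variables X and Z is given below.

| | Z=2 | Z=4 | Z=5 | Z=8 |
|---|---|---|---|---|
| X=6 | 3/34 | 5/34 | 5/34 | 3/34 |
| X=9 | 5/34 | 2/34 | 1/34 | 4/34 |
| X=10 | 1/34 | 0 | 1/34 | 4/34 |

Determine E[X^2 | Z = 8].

P(Z = 8) = 11/34.
Σ X^2·P over the event = 36·(3/34) + 81·(4/34) + 100·(4/34) = 416/17.
E[X^2 | Z = 8] = (416/17) / (11/34) = 832/11.

832/11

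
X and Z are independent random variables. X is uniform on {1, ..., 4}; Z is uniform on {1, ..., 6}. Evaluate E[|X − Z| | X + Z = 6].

2

Outcomes with X + Z = 6: (1,5), (2,4), (3,3), (4,2), each with probability 1/24.
E[|X − Z| | X + Z = 6] = (4 + 2 + 0 + 2) / 4 = 2.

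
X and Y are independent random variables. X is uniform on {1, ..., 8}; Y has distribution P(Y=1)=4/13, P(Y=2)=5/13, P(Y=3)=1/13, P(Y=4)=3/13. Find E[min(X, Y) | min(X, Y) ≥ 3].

P(min(X, Y) ≥ 3) = 3/13.
Summing min(X,Y)·P(x,y) over outcomes with min(X, Y) ≥ 3 gives 87/104.
E[min(X, Y) | min(X, Y) ≥ 3] = (87/104) / (3/13) = 29/8.

29/8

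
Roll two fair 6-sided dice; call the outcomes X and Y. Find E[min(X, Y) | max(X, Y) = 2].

Outcomes with max(X, Y) = 2: (1,2), (2,1), (2,2), each with probability 1/36.
E[min(X, Y) | max(X, Y) = 2] = (1 + 1 + 2) / 3 = 4/3.

4/3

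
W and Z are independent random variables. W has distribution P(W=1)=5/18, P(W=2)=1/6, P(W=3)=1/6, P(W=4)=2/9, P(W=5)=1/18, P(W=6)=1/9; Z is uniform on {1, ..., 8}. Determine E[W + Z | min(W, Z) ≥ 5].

P(min(W, Z) ≥ 5) = 1/12.
Summing (W+Z)·P(x,y) over outcomes with min(W, Z) ≥ 5 gives 73/72.
E[W + Z | min(W, Z) ≥ 5] = (73/72) / (1/12) = 73/6.

73/6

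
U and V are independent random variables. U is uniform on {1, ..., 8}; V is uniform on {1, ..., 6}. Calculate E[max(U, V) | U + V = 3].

2

Outcomes with U + V = 3: (1,2), (2,1), each with probability 1/48.
E[max(U, V) | U + V = 3] = (2 + 2) / 2 = 2.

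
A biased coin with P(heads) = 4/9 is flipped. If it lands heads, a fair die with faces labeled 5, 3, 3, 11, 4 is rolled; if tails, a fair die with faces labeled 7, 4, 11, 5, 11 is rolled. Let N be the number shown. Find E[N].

98/15

E[N | heads] = (5+3+3+11+4)/5 = 26/5.
E[N | tails] = (7+4+11+5+11)/5 = 38/5.
E[N] = (4/9)·(26/5) + (5/9)·(38/5) = 98/15.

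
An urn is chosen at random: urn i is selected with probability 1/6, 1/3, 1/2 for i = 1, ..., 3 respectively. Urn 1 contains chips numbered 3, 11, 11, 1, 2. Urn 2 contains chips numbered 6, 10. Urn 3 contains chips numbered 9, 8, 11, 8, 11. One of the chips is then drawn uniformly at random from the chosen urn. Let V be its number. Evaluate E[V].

E[V | urn 1] = (3+11+11+1+2)/5 = 28/5.
E[V | urn 2] = (6+10)/2 = 8.
E[V | urn 3] = (9+8+11+8+11)/5 = 47/5.
E[V] = (1/6)·(28/5) + (1/3)·(8) + (1/2)·(47/5) = 83/10.

83/10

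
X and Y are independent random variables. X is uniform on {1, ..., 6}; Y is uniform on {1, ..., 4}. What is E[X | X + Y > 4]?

P(X + Y > 4) = 3/4.
Summing X·P(x,y) over outcomes with X + Y > 4 gives 37/12.
E[X | X + Y > 4] = (37/12) / (3/4) = 37/9.

37/9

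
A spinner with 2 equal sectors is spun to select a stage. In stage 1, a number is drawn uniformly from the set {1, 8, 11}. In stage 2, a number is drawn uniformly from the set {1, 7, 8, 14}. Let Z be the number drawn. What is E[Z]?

85/12

E[Z | stage 1] = (1+8+11)/3 = 20/3.
E[Z | stage 2] = (1+7+8+14)/4 = 15/2.
By the law of total expectation,
E[Z] = (1/2)·(20/3) + (1/2)·(15/2) = 85/12.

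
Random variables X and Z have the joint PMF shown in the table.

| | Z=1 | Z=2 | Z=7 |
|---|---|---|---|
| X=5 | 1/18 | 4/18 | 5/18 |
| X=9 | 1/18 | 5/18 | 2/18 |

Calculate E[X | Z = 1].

7

P(Z = 1) = 1/9.
Σ X·P over the event = 5·(1/18) + 9·(1/18) = 7/9.
E[X | Z = 1] = (7/9) / (1/9) = 7.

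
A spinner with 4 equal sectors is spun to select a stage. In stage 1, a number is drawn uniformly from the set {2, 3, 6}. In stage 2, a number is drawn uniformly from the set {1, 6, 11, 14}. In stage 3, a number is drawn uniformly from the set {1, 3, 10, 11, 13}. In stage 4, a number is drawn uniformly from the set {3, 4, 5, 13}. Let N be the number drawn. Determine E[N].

1531/240

E[N | stage 1] = (2+3+6)/3 = 11/3.
E[N | stage 2] = (1+6+11+14)/4 = 8.
E[N | stage 3] = (1+3+10+11+13)/5 = 38/5.
E[N | stage 4] = (3+4+5+13)/4 = 25/4.
E[N] = (1/4)·(11/3) + (1/4)·(8) + (1/4)·(38/5) + (1/4)·(25/4) = 1531/240.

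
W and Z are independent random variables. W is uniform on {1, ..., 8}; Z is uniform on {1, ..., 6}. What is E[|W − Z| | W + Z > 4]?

8/3

P(W + Z > 4) = 7/8.
Summing |W−Z|·P(x,y) over outcomes with W + Z > 4 gives 7/3.
E[|W − Z| | W + Z > 4] = (7/3) / (7/8) = 8/3.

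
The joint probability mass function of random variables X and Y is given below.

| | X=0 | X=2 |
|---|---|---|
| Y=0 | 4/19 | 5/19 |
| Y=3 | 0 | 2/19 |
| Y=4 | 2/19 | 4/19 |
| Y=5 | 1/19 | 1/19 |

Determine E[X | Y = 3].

2

P(Y = 3) = 2/19.
Σ X·P over the event = 2·(2/19) = 4/19.
E[X | Y = 3] = (4/19) / (2/19) = 2.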